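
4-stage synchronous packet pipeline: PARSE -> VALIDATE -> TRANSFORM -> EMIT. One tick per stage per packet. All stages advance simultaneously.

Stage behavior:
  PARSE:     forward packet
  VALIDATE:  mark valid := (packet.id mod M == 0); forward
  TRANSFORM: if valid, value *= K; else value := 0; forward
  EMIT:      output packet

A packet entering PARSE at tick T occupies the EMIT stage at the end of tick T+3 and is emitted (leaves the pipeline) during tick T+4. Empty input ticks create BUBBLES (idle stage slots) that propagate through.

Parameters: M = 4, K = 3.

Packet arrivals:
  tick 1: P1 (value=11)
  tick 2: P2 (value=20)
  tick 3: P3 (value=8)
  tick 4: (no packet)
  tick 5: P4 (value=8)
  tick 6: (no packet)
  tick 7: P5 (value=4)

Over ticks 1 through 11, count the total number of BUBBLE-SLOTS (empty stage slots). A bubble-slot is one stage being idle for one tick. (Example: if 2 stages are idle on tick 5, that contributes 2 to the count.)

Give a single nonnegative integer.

Answer: 24

Derivation:
Tick 1: [PARSE:P1(v=11,ok=F), VALIDATE:-, TRANSFORM:-, EMIT:-] out:-; bubbles=3
Tick 2: [PARSE:P2(v=20,ok=F), VALIDATE:P1(v=11,ok=F), TRANSFORM:-, EMIT:-] out:-; bubbles=2
Tick 3: [PARSE:P3(v=8,ok=F), VALIDATE:P2(v=20,ok=F), TRANSFORM:P1(v=0,ok=F), EMIT:-] out:-; bubbles=1
Tick 4: [PARSE:-, VALIDATE:P3(v=8,ok=F), TRANSFORM:P2(v=0,ok=F), EMIT:P1(v=0,ok=F)] out:-; bubbles=1
Tick 5: [PARSE:P4(v=8,ok=F), VALIDATE:-, TRANSFORM:P3(v=0,ok=F), EMIT:P2(v=0,ok=F)] out:P1(v=0); bubbles=1
Tick 6: [PARSE:-, VALIDATE:P4(v=8,ok=T), TRANSFORM:-, EMIT:P3(v=0,ok=F)] out:P2(v=0); bubbles=2
Tick 7: [PARSE:P5(v=4,ok=F), VALIDATE:-, TRANSFORM:P4(v=24,ok=T), EMIT:-] out:P3(v=0); bubbles=2
Tick 8: [PARSE:-, VALIDATE:P5(v=4,ok=F), TRANSFORM:-, EMIT:P4(v=24,ok=T)] out:-; bubbles=2
Tick 9: [PARSE:-, VALIDATE:-, TRANSFORM:P5(v=0,ok=F), EMIT:-] out:P4(v=24); bubbles=3
Tick 10: [PARSE:-, VALIDATE:-, TRANSFORM:-, EMIT:P5(v=0,ok=F)] out:-; bubbles=3
Tick 11: [PARSE:-, VALIDATE:-, TRANSFORM:-, EMIT:-] out:P5(v=0); bubbles=4
Total bubble-slots: 24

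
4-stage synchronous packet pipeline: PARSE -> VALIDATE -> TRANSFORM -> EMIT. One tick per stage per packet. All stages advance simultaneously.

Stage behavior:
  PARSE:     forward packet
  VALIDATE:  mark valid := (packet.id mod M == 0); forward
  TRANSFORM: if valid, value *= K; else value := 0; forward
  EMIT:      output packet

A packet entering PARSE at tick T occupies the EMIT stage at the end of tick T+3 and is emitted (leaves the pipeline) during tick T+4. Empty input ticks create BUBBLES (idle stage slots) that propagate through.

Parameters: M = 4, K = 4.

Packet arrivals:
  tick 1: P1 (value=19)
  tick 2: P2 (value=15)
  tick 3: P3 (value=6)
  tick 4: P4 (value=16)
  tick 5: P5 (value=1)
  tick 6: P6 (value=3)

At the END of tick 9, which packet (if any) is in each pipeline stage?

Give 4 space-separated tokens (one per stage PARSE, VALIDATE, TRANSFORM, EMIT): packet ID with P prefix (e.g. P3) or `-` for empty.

Tick 1: [PARSE:P1(v=19,ok=F), VALIDATE:-, TRANSFORM:-, EMIT:-] out:-; in:P1
Tick 2: [PARSE:P2(v=15,ok=F), VALIDATE:P1(v=19,ok=F), TRANSFORM:-, EMIT:-] out:-; in:P2
Tick 3: [PARSE:P3(v=6,ok=F), VALIDATE:P2(v=15,ok=F), TRANSFORM:P1(v=0,ok=F), EMIT:-] out:-; in:P3
Tick 4: [PARSE:P4(v=16,ok=F), VALIDATE:P3(v=6,ok=F), TRANSFORM:P2(v=0,ok=F), EMIT:P1(v=0,ok=F)] out:-; in:P4
Tick 5: [PARSE:P5(v=1,ok=F), VALIDATE:P4(v=16,ok=T), TRANSFORM:P3(v=0,ok=F), EMIT:P2(v=0,ok=F)] out:P1(v=0); in:P5
Tick 6: [PARSE:P6(v=3,ok=F), VALIDATE:P5(v=1,ok=F), TRANSFORM:P4(v=64,ok=T), EMIT:P3(v=0,ok=F)] out:P2(v=0); in:P6
Tick 7: [PARSE:-, VALIDATE:P6(v=3,ok=F), TRANSFORM:P5(v=0,ok=F), EMIT:P4(v=64,ok=T)] out:P3(v=0); in:-
Tick 8: [PARSE:-, VALIDATE:-, TRANSFORM:P6(v=0,ok=F), EMIT:P5(v=0,ok=F)] out:P4(v=64); in:-
Tick 9: [PARSE:-, VALIDATE:-, TRANSFORM:-, EMIT:P6(v=0,ok=F)] out:P5(v=0); in:-
At end of tick 9: ['-', '-', '-', 'P6']

Answer: - - - P6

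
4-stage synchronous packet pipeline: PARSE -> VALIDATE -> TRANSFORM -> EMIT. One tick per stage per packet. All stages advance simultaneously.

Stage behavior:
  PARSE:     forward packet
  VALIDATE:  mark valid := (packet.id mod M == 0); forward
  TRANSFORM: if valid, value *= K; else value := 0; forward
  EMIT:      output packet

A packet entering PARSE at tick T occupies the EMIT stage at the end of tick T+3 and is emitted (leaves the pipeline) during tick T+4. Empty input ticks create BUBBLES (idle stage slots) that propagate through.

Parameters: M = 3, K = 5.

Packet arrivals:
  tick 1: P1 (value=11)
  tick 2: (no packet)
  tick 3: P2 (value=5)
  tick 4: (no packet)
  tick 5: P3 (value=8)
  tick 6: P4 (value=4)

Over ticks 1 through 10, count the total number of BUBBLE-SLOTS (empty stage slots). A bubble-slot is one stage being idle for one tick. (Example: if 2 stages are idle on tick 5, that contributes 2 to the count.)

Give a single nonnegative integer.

Tick 1: [PARSE:P1(v=11,ok=F), VALIDATE:-, TRANSFORM:-, EMIT:-] out:-; bubbles=3
Tick 2: [PARSE:-, VALIDATE:P1(v=11,ok=F), TRANSFORM:-, EMIT:-] out:-; bubbles=3
Tick 3: [PARSE:P2(v=5,ok=F), VALIDATE:-, TRANSFORM:P1(v=0,ok=F), EMIT:-] out:-; bubbles=2
Tick 4: [PARSE:-, VALIDATE:P2(v=5,ok=F), TRANSFORM:-, EMIT:P1(v=0,ok=F)] out:-; bubbles=2
Tick 5: [PARSE:P3(v=8,ok=F), VALIDATE:-, TRANSFORM:P2(v=0,ok=F), EMIT:-] out:P1(v=0); bubbles=2
Tick 6: [PARSE:P4(v=4,ok=F), VALIDATE:P3(v=8,ok=T), TRANSFORM:-, EMIT:P2(v=0,ok=F)] out:-; bubbles=1
Tick 7: [PARSE:-, VALIDATE:P4(v=4,ok=F), TRANSFORM:P3(v=40,ok=T), EMIT:-] out:P2(v=0); bubbles=2
Tick 8: [PARSE:-, VALIDATE:-, TRANSFORM:P4(v=0,ok=F), EMIT:P3(v=40,ok=T)] out:-; bubbles=2
Tick 9: [PARSE:-, VALIDATE:-, TRANSFORM:-, EMIT:P4(v=0,ok=F)] out:P3(v=40); bubbles=3
Tick 10: [PARSE:-, VALIDATE:-, TRANSFORM:-, EMIT:-] out:P4(v=0); bubbles=4
Total bubble-slots: 24

Answer: 24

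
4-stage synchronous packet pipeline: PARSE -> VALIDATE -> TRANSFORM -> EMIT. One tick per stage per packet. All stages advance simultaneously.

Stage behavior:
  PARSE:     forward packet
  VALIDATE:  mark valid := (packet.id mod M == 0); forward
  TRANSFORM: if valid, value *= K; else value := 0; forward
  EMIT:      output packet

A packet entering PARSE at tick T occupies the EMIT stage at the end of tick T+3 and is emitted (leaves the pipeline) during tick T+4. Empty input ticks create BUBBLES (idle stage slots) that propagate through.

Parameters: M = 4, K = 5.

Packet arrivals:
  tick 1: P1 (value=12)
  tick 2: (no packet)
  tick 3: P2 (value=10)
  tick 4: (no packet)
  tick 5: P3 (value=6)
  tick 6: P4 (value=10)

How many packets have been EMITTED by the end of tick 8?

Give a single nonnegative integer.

Answer: 2

Derivation:
Tick 1: [PARSE:P1(v=12,ok=F), VALIDATE:-, TRANSFORM:-, EMIT:-] out:-; in:P1
Tick 2: [PARSE:-, VALIDATE:P1(v=12,ok=F), TRANSFORM:-, EMIT:-] out:-; in:-
Tick 3: [PARSE:P2(v=10,ok=F), VALIDATE:-, TRANSFORM:P1(v=0,ok=F), EMIT:-] out:-; in:P2
Tick 4: [PARSE:-, VALIDATE:P2(v=10,ok=F), TRANSFORM:-, EMIT:P1(v=0,ok=F)] out:-; in:-
Tick 5: [PARSE:P3(v=6,ok=F), VALIDATE:-, TRANSFORM:P2(v=0,ok=F), EMIT:-] out:P1(v=0); in:P3
Tick 6: [PARSE:P4(v=10,ok=F), VALIDATE:P3(v=6,ok=F), TRANSFORM:-, EMIT:P2(v=0,ok=F)] out:-; in:P4
Tick 7: [PARSE:-, VALIDATE:P4(v=10,ok=T), TRANSFORM:P3(v=0,ok=F), EMIT:-] out:P2(v=0); in:-
Tick 8: [PARSE:-, VALIDATE:-, TRANSFORM:P4(v=50,ok=T), EMIT:P3(v=0,ok=F)] out:-; in:-
Emitted by tick 8: ['P1', 'P2']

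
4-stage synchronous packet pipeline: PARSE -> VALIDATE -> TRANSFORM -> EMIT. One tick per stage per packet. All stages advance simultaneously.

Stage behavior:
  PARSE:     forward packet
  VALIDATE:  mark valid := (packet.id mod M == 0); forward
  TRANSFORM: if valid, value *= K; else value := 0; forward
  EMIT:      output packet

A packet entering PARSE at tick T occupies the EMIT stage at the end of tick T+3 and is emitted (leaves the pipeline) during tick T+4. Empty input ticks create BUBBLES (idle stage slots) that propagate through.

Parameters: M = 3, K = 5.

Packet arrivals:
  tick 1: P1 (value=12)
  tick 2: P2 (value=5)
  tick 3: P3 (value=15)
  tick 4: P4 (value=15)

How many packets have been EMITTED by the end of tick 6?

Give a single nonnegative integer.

Tick 1: [PARSE:P1(v=12,ok=F), VALIDATE:-, TRANSFORM:-, EMIT:-] out:-; in:P1
Tick 2: [PARSE:P2(v=5,ok=F), VALIDATE:P1(v=12,ok=F), TRANSFORM:-, EMIT:-] out:-; in:P2
Tick 3: [PARSE:P3(v=15,ok=F), VALIDATE:P2(v=5,ok=F), TRANSFORM:P1(v=0,ok=F), EMIT:-] out:-; in:P3
Tick 4: [PARSE:P4(v=15,ok=F), VALIDATE:P3(v=15,ok=T), TRANSFORM:P2(v=0,ok=F), EMIT:P1(v=0,ok=F)] out:-; in:P4
Tick 5: [PARSE:-, VALIDATE:P4(v=15,ok=F), TRANSFORM:P3(v=75,ok=T), EMIT:P2(v=0,ok=F)] out:P1(v=0); in:-
Tick 6: [PARSE:-, VALIDATE:-, TRANSFORM:P4(v=0,ok=F), EMIT:P3(v=75,ok=T)] out:P2(v=0); in:-
Emitted by tick 6: ['P1', 'P2']

Answer: 2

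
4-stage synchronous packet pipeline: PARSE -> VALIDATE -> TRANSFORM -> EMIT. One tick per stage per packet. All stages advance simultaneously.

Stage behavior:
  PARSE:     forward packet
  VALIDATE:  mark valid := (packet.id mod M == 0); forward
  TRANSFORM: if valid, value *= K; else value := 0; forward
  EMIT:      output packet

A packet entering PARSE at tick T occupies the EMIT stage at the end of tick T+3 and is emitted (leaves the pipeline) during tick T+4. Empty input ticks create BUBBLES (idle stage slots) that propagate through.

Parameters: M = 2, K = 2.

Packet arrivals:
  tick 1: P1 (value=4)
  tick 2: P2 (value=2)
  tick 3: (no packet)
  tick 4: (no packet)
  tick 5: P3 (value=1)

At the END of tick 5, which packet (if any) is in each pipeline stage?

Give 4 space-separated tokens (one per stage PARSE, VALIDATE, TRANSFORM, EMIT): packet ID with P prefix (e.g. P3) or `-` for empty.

Tick 1: [PARSE:P1(v=4,ok=F), VALIDATE:-, TRANSFORM:-, EMIT:-] out:-; in:P1
Tick 2: [PARSE:P2(v=2,ok=F), VALIDATE:P1(v=4,ok=F), TRANSFORM:-, EMIT:-] out:-; in:P2
Tick 3: [PARSE:-, VALIDATE:P2(v=2,ok=T), TRANSFORM:P1(v=0,ok=F), EMIT:-] out:-; in:-
Tick 4: [PARSE:-, VALIDATE:-, TRANSFORM:P2(v=4,ok=T), EMIT:P1(v=0,ok=F)] out:-; in:-
Tick 5: [PARSE:P3(v=1,ok=F), VALIDATE:-, TRANSFORM:-, EMIT:P2(v=4,ok=T)] out:P1(v=0); in:P3
At end of tick 5: ['P3', '-', '-', 'P2']

Answer: P3 - - P2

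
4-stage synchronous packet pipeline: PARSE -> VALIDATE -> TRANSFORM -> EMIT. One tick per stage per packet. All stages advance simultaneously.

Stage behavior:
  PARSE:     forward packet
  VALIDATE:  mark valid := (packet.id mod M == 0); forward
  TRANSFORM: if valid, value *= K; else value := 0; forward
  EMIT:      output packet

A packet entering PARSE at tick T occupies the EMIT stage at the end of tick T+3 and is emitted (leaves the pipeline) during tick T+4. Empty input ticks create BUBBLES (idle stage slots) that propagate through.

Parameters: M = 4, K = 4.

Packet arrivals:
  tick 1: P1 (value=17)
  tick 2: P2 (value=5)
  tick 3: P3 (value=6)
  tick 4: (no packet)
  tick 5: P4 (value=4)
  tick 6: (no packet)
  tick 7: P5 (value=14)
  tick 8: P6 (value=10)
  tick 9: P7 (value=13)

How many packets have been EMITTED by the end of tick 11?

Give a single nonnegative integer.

Answer: 5

Derivation:
Tick 1: [PARSE:P1(v=17,ok=F), VALIDATE:-, TRANSFORM:-, EMIT:-] out:-; in:P1
Tick 2: [PARSE:P2(v=5,ok=F), VALIDATE:P1(v=17,ok=F), TRANSFORM:-, EMIT:-] out:-; in:P2
Tick 3: [PARSE:P3(v=6,ok=F), VALIDATE:P2(v=5,ok=F), TRANSFORM:P1(v=0,ok=F), EMIT:-] out:-; in:P3
Tick 4: [PARSE:-, VALIDATE:P3(v=6,ok=F), TRANSFORM:P2(v=0,ok=F), EMIT:P1(v=0,ok=F)] out:-; in:-
Tick 5: [PARSE:P4(v=4,ok=F), VALIDATE:-, TRANSFORM:P3(v=0,ok=F), EMIT:P2(v=0,ok=F)] out:P1(v=0); in:P4
Tick 6: [PARSE:-, VALIDATE:P4(v=4,ok=T), TRANSFORM:-, EMIT:P3(v=0,ok=F)] out:P2(v=0); in:-
Tick 7: [PARSE:P5(v=14,ok=F), VALIDATE:-, TRANSFORM:P4(v=16,ok=T), EMIT:-] out:P3(v=0); in:P5
Tick 8: [PARSE:P6(v=10,ok=F), VALIDATE:P5(v=14,ok=F), TRANSFORM:-, EMIT:P4(v=16,ok=T)] out:-; in:P6
Tick 9: [PARSE:P7(v=13,ok=F), VALIDATE:P6(v=10,ok=F), TRANSFORM:P5(v=0,ok=F), EMIT:-] out:P4(v=16); in:P7
Tick 10: [PARSE:-, VALIDATE:P7(v=13,ok=F), TRANSFORM:P6(v=0,ok=F), EMIT:P5(v=0,ok=F)] out:-; in:-
Tick 11: [PARSE:-, VALIDATE:-, TRANSFORM:P7(v=0,ok=F), EMIT:P6(v=0,ok=F)] out:P5(v=0); in:-
Emitted by tick 11: ['P1', 'P2', 'P3', 'P4', 'P5']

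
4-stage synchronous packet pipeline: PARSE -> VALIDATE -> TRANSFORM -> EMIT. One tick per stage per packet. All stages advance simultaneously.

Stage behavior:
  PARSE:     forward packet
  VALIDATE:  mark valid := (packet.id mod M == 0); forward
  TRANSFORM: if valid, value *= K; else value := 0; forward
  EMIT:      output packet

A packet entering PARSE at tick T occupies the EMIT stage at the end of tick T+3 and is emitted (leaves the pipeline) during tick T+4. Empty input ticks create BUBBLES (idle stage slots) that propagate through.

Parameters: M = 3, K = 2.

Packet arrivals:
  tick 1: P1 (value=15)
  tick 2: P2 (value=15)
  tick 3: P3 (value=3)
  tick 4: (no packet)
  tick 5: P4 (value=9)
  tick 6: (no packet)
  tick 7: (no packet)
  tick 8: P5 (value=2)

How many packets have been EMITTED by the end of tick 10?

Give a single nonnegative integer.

Answer: 4

Derivation:
Tick 1: [PARSE:P1(v=15,ok=F), VALIDATE:-, TRANSFORM:-, EMIT:-] out:-; in:P1
Tick 2: [PARSE:P2(v=15,ok=F), VALIDATE:P1(v=15,ok=F), TRANSFORM:-, EMIT:-] out:-; in:P2
Tick 3: [PARSE:P3(v=3,ok=F), VALIDATE:P2(v=15,ok=F), TRANSFORM:P1(v=0,ok=F), EMIT:-] out:-; in:P3
Tick 4: [PARSE:-, VALIDATE:P3(v=3,ok=T), TRANSFORM:P2(v=0,ok=F), EMIT:P1(v=0,ok=F)] out:-; in:-
Tick 5: [PARSE:P4(v=9,ok=F), VALIDATE:-, TRANSFORM:P3(v=6,ok=T), EMIT:P2(v=0,ok=F)] out:P1(v=0); in:P4
Tick 6: [PARSE:-, VALIDATE:P4(v=9,ok=F), TRANSFORM:-, EMIT:P3(v=6,ok=T)] out:P2(v=0); in:-
Tick 7: [PARSE:-, VALIDATE:-, TRANSFORM:P4(v=0,ok=F), EMIT:-] out:P3(v=6); in:-
Tick 8: [PARSE:P5(v=2,ok=F), VALIDATE:-, TRANSFORM:-, EMIT:P4(v=0,ok=F)] out:-; in:P5
Tick 9: [PARSE:-, VALIDATE:P5(v=2,ok=F), TRANSFORM:-, EMIT:-] out:P4(v=0); in:-
Tick 10: [PARSE:-, VALIDATE:-, TRANSFORM:P5(v=0,ok=F), EMIT:-] out:-; in:-
Emitted by tick 10: ['P1', 'P2', 'P3', 'P4']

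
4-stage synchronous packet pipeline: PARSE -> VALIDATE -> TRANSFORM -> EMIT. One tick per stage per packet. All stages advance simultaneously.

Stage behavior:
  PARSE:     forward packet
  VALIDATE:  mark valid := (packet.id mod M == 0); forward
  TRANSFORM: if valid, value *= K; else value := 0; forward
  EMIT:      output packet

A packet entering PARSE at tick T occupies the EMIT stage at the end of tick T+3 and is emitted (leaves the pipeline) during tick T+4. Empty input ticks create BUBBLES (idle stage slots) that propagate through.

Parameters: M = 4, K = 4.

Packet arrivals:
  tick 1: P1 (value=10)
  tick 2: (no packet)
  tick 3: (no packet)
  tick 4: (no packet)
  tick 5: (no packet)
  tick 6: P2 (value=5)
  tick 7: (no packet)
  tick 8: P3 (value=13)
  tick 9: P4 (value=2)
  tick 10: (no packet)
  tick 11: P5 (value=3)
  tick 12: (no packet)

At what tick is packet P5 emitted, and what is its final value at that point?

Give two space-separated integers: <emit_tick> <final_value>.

Answer: 15 0

Derivation:
Tick 1: [PARSE:P1(v=10,ok=F), VALIDATE:-, TRANSFORM:-, EMIT:-] out:-; in:P1
Tick 2: [PARSE:-, VALIDATE:P1(v=10,ok=F), TRANSFORM:-, EMIT:-] out:-; in:-
Tick 3: [PARSE:-, VALIDATE:-, TRANSFORM:P1(v=0,ok=F), EMIT:-] out:-; in:-
Tick 4: [PARSE:-, VALIDATE:-, TRANSFORM:-, EMIT:P1(v=0,ok=F)] out:-; in:-
Tick 5: [PARSE:-, VALIDATE:-, TRANSFORM:-, EMIT:-] out:P1(v=0); in:-
Tick 6: [PARSE:P2(v=5,ok=F), VALIDATE:-, TRANSFORM:-, EMIT:-] out:-; in:P2
Tick 7: [PARSE:-, VALIDATE:P2(v=5,ok=F), TRANSFORM:-, EMIT:-] out:-; in:-
Tick 8: [PARSE:P3(v=13,ok=F), VALIDATE:-, TRANSFORM:P2(v=0,ok=F), EMIT:-] out:-; in:P3
Tick 9: [PARSE:P4(v=2,ok=F), VALIDATE:P3(v=13,ok=F), TRANSFORM:-, EMIT:P2(v=0,ok=F)] out:-; in:P4
Tick 10: [PARSE:-, VALIDATE:P4(v=2,ok=T), TRANSFORM:P3(v=0,ok=F), EMIT:-] out:P2(v=0); in:-
Tick 11: [PARSE:P5(v=3,ok=F), VALIDATE:-, TRANSFORM:P4(v=8,ok=T), EMIT:P3(v=0,ok=F)] out:-; in:P5
Tick 12: [PARSE:-, VALIDATE:P5(v=3,ok=F), TRANSFORM:-, EMIT:P4(v=8,ok=T)] out:P3(v=0); in:-
Tick 13: [PARSE:-, VALIDATE:-, TRANSFORM:P5(v=0,ok=F), EMIT:-] out:P4(v=8); in:-
Tick 14: [PARSE:-, VALIDATE:-, TRANSFORM:-, EMIT:P5(v=0,ok=F)] out:-; in:-
Tick 15: [PARSE:-, VALIDATE:-, TRANSFORM:-, EMIT:-] out:P5(v=0); in:-
Tick 16: [PARSE:-, VALIDATE:-, TRANSFORM:-, EMIT:-] out:-; in:-
P5: arrives tick 11, valid=False (id=5, id%4=1), emit tick 15, final value 0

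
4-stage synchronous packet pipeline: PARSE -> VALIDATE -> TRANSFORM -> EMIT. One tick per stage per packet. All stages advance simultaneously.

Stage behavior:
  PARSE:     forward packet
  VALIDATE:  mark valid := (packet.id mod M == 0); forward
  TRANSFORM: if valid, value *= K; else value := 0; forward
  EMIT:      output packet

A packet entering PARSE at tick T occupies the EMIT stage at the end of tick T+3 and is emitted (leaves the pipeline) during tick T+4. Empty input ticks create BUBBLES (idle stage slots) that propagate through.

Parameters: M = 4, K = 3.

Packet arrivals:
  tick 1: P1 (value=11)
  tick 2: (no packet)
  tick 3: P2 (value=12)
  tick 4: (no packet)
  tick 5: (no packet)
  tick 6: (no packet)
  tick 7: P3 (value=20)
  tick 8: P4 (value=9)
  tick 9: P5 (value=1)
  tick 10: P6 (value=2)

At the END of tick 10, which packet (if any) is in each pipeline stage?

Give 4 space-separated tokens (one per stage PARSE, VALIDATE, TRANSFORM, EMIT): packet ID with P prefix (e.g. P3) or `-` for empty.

Tick 1: [PARSE:P1(v=11,ok=F), VALIDATE:-, TRANSFORM:-, EMIT:-] out:-; in:P1
Tick 2: [PARSE:-, VALIDATE:P1(v=11,ok=F), TRANSFORM:-, EMIT:-] out:-; in:-
Tick 3: [PARSE:P2(v=12,ok=F), VALIDATE:-, TRANSFORM:P1(v=0,ok=F), EMIT:-] out:-; in:P2
Tick 4: [PARSE:-, VALIDATE:P2(v=12,ok=F), TRANSFORM:-, EMIT:P1(v=0,ok=F)] out:-; in:-
Tick 5: [PARSE:-, VALIDATE:-, TRANSFORM:P2(v=0,ok=F), EMIT:-] out:P1(v=0); in:-
Tick 6: [PARSE:-, VALIDATE:-, TRANSFORM:-, EMIT:P2(v=0,ok=F)] out:-; in:-
Tick 7: [PARSE:P3(v=20,ok=F), VALIDATE:-, TRANSFORM:-, EMIT:-] out:P2(v=0); in:P3
Tick 8: [PARSE:P4(v=9,ok=F), VALIDATE:P3(v=20,ok=F), TRANSFORM:-, EMIT:-] out:-; in:P4
Tick 9: [PARSE:P5(v=1,ok=F), VALIDATE:P4(v=9,ok=T), TRANSFORM:P3(v=0,ok=F), EMIT:-] out:-; in:P5
Tick 10: [PARSE:P6(v=2,ok=F), VALIDATE:P5(v=1,ok=F), TRANSFORM:P4(v=27,ok=T), EMIT:P3(v=0,ok=F)] out:-; in:P6
At end of tick 10: ['P6', 'P5', 'P4', 'P3']

Answer: P6 P5 P4 P3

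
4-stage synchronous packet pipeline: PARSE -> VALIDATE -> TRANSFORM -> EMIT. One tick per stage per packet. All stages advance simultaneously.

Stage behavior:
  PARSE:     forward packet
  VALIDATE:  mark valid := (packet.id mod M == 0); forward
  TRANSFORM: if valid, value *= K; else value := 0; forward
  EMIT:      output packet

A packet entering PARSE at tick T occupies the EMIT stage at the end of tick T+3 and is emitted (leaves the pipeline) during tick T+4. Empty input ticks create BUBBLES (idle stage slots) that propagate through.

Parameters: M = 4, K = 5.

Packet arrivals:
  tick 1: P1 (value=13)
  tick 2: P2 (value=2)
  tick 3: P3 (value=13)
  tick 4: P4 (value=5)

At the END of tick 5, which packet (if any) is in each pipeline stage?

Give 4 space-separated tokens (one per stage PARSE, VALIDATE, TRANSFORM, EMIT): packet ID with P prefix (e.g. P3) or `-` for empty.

Answer: - P4 P3 P2

Derivation:
Tick 1: [PARSE:P1(v=13,ok=F), VALIDATE:-, TRANSFORM:-, EMIT:-] out:-; in:P1
Tick 2: [PARSE:P2(v=2,ok=F), VALIDATE:P1(v=13,ok=F), TRANSFORM:-, EMIT:-] out:-; in:P2
Tick 3: [PARSE:P3(v=13,ok=F), VALIDATE:P2(v=2,ok=F), TRANSFORM:P1(v=0,ok=F), EMIT:-] out:-; in:P3
Tick 4: [PARSE:P4(v=5,ok=F), VALIDATE:P3(v=13,ok=F), TRANSFORM:P2(v=0,ok=F), EMIT:P1(v=0,ok=F)] out:-; in:P4
Tick 5: [PARSE:-, VALIDATE:P4(v=5,ok=T), TRANSFORM:P3(v=0,ok=F), EMIT:P2(v=0,ok=F)] out:P1(v=0); in:-
At end of tick 5: ['-', 'P4', 'P3', 'P2']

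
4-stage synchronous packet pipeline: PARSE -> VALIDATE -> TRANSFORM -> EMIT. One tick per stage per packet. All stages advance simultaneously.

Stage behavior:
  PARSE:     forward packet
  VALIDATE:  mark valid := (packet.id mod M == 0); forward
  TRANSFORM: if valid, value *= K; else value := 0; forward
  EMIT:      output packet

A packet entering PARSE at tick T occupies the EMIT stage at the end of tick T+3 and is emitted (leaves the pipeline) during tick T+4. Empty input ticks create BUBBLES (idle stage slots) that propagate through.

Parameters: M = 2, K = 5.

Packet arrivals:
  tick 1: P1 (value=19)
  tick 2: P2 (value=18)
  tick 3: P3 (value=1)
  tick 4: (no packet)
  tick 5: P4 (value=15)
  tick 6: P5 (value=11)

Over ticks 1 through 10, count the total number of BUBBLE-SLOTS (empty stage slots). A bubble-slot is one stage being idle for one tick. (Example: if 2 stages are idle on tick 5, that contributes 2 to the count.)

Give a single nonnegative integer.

Answer: 20

Derivation:
Tick 1: [PARSE:P1(v=19,ok=F), VALIDATE:-, TRANSFORM:-, EMIT:-] out:-; bubbles=3
Tick 2: [PARSE:P2(v=18,ok=F), VALIDATE:P1(v=19,ok=F), TRANSFORM:-, EMIT:-] out:-; bubbles=2
Tick 3: [PARSE:P3(v=1,ok=F), VALIDATE:P2(v=18,ok=T), TRANSFORM:P1(v=0,ok=F), EMIT:-] out:-; bubbles=1
Tick 4: [PARSE:-, VALIDATE:P3(v=1,ok=F), TRANSFORM:P2(v=90,ok=T), EMIT:P1(v=0,ok=F)] out:-; bubbles=1
Tick 5: [PARSE:P4(v=15,ok=F), VALIDATE:-, TRANSFORM:P3(v=0,ok=F), EMIT:P2(v=90,ok=T)] out:P1(v=0); bubbles=1
Tick 6: [PARSE:P5(v=11,ok=F), VALIDATE:P4(v=15,ok=T), TRANSFORM:-, EMIT:P3(v=0,ok=F)] out:P2(v=90); bubbles=1
Tick 7: [PARSE:-, VALIDATE:P5(v=11,ok=F), TRANSFORM:P4(v=75,ok=T), EMIT:-] out:P3(v=0); bubbles=2
Tick 8: [PARSE:-, VALIDATE:-, TRANSFORM:P5(v=0,ok=F), EMIT:P4(v=75,ok=T)] out:-; bubbles=2
Tick 9: [PARSE:-, VALIDATE:-, TRANSFORM:-, EMIT:P5(v=0,ok=F)] out:P4(v=75); bubbles=3
Tick 10: [PARSE:-, VALIDATE:-, TRANSFORM:-, EMIT:-] out:P5(v=0); bubbles=4
Total bubble-slots: 20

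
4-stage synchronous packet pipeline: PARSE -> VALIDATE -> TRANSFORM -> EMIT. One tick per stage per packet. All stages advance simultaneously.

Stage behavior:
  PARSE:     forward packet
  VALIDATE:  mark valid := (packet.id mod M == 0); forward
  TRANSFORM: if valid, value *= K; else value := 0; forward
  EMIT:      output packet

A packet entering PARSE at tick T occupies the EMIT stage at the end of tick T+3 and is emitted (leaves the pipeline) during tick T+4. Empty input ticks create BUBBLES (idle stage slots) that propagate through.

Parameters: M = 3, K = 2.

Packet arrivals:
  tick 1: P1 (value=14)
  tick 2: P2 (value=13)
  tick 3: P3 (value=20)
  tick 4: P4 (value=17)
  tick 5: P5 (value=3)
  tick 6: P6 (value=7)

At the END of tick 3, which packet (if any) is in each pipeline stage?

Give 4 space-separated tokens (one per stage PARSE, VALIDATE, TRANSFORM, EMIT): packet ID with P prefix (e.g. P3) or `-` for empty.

Tick 1: [PARSE:P1(v=14,ok=F), VALIDATE:-, TRANSFORM:-, EMIT:-] out:-; in:P1
Tick 2: [PARSE:P2(v=13,ok=F), VALIDATE:P1(v=14,ok=F), TRANSFORM:-, EMIT:-] out:-; in:P2
Tick 3: [PARSE:P3(v=20,ok=F), VALIDATE:P2(v=13,ok=F), TRANSFORM:P1(v=0,ok=F), EMIT:-] out:-; in:P3
At end of tick 3: ['P3', 'P2', 'P1', '-']

Answer: P3 P2 P1 -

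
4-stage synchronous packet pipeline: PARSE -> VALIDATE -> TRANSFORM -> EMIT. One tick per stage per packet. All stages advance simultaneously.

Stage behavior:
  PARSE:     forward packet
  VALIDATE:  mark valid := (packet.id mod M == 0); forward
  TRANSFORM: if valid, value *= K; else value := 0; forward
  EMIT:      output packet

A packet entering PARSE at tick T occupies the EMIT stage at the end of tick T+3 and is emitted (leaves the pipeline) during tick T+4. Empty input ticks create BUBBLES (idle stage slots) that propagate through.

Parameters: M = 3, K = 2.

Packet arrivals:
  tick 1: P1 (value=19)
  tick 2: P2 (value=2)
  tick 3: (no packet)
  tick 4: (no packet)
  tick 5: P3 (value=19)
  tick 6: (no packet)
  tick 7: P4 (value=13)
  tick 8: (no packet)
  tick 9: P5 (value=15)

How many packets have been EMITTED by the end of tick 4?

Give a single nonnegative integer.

Tick 1: [PARSE:P1(v=19,ok=F), VALIDATE:-, TRANSFORM:-, EMIT:-] out:-; in:P1
Tick 2: [PARSE:P2(v=2,ok=F), VALIDATE:P1(v=19,ok=F), TRANSFORM:-, EMIT:-] out:-; in:P2
Tick 3: [PARSE:-, VALIDATE:P2(v=2,ok=F), TRANSFORM:P1(v=0,ok=F), EMIT:-] out:-; in:-
Tick 4: [PARSE:-, VALIDATE:-, TRANSFORM:P2(v=0,ok=F), EMIT:P1(v=0,ok=F)] out:-; in:-
Emitted by tick 4: []

Answer: 0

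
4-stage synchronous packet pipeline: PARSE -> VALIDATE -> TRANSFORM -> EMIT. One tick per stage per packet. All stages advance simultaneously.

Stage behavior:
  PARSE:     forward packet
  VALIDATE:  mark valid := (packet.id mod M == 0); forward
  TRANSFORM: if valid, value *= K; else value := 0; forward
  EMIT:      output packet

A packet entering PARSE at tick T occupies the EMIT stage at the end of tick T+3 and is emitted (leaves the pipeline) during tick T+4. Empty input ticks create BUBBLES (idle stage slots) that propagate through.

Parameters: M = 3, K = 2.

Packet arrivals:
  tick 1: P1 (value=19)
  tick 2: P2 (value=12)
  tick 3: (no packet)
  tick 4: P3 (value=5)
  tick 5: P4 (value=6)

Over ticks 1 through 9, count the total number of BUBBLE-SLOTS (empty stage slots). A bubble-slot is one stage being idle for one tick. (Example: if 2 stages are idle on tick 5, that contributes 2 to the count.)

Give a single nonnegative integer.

Tick 1: [PARSE:P1(v=19,ok=F), VALIDATE:-, TRANSFORM:-, EMIT:-] out:-; bubbles=3
Tick 2: [PARSE:P2(v=12,ok=F), VALIDATE:P1(v=19,ok=F), TRANSFORM:-, EMIT:-] out:-; bubbles=2
Tick 3: [PARSE:-, VALIDATE:P2(v=12,ok=F), TRANSFORM:P1(v=0,ok=F), EMIT:-] out:-; bubbles=2
Tick 4: [PARSE:P3(v=5,ok=F), VALIDATE:-, TRANSFORM:P2(v=0,ok=F), EMIT:P1(v=0,ok=F)] out:-; bubbles=1
Tick 5: [PARSE:P4(v=6,ok=F), VALIDATE:P3(v=5,ok=T), TRANSFORM:-, EMIT:P2(v=0,ok=F)] out:P1(v=0); bubbles=1
Tick 6: [PARSE:-, VALIDATE:P4(v=6,ok=F), TRANSFORM:P3(v=10,ok=T), EMIT:-] out:P2(v=0); bubbles=2
Tick 7: [PARSE:-, VALIDATE:-, TRANSFORM:P4(v=0,ok=F), EMIT:P3(v=10,ok=T)] out:-; bubbles=2
Tick 8: [PARSE:-, VALIDATE:-, TRANSFORM:-, EMIT:P4(v=0,ok=F)] out:P3(v=10); bubbles=3
Tick 9: [PARSE:-, VALIDATE:-, TRANSFORM:-, EMIT:-] out:P4(v=0); bubbles=4
Total bubble-slots: 20

Answer: 20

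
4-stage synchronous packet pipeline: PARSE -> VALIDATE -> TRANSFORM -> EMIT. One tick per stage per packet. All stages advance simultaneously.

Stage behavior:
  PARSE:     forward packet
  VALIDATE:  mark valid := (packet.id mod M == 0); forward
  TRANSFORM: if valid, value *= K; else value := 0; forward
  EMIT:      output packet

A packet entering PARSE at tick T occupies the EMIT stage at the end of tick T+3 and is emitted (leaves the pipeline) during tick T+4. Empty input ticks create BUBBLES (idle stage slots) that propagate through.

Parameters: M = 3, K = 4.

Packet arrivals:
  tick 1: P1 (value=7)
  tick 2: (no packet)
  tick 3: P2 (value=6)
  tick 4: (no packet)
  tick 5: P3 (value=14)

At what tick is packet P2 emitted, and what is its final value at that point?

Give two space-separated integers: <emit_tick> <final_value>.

Answer: 7 0

Derivation:
Tick 1: [PARSE:P1(v=7,ok=F), VALIDATE:-, TRANSFORM:-, EMIT:-] out:-; in:P1
Tick 2: [PARSE:-, VALIDATE:P1(v=7,ok=F), TRANSFORM:-, EMIT:-] out:-; in:-
Tick 3: [PARSE:P2(v=6,ok=F), VALIDATE:-, TRANSFORM:P1(v=0,ok=F), EMIT:-] out:-; in:P2
Tick 4: [PARSE:-, VALIDATE:P2(v=6,ok=F), TRANSFORM:-, EMIT:P1(v=0,ok=F)] out:-; in:-
Tick 5: [PARSE:P3(v=14,ok=F), VALIDATE:-, TRANSFORM:P2(v=0,ok=F), EMIT:-] out:P1(v=0); in:P3
Tick 6: [PARSE:-, VALIDATE:P3(v=14,ok=T), TRANSFORM:-, EMIT:P2(v=0,ok=F)] out:-; in:-
Tick 7: [PARSE:-, VALIDATE:-, TRANSFORM:P3(v=56,ok=T), EMIT:-] out:P2(v=0); in:-
Tick 8: [PARSE:-, VALIDATE:-, TRANSFORM:-, EMIT:P3(v=56,ok=T)] out:-; in:-
Tick 9: [PARSE:-, VALIDATE:-, TRANSFORM:-, EMIT:-] out:P3(v=56); in:-
P2: arrives tick 3, valid=False (id=2, id%3=2), emit tick 7, final value 0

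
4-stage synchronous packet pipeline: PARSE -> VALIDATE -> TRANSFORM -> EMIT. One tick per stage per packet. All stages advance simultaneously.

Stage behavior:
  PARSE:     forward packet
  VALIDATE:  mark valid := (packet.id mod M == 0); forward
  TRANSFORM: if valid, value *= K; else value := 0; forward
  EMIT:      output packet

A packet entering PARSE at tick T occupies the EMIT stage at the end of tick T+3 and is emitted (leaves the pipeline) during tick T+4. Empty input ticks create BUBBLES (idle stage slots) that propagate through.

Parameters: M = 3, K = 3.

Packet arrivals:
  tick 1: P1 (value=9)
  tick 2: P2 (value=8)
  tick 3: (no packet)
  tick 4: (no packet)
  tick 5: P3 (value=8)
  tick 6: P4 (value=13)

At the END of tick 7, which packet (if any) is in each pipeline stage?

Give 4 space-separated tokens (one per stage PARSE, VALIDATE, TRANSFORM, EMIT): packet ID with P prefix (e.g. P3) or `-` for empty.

Answer: - P4 P3 -

Derivation:
Tick 1: [PARSE:P1(v=9,ok=F), VALIDATE:-, TRANSFORM:-, EMIT:-] out:-; in:P1
Tick 2: [PARSE:P2(v=8,ok=F), VALIDATE:P1(v=9,ok=F), TRANSFORM:-, EMIT:-] out:-; in:P2
Tick 3: [PARSE:-, VALIDATE:P2(v=8,ok=F), TRANSFORM:P1(v=0,ok=F), EMIT:-] out:-; in:-
Tick 4: [PARSE:-, VALIDATE:-, TRANSFORM:P2(v=0,ok=F), EMIT:P1(v=0,ok=F)] out:-; in:-
Tick 5: [PARSE:P3(v=8,ok=F), VALIDATE:-, TRANSFORM:-, EMIT:P2(v=0,ok=F)] out:P1(v=0); in:P3
Tick 6: [PARSE:P4(v=13,ok=F), VALIDATE:P3(v=8,ok=T), TRANSFORM:-, EMIT:-] out:P2(v=0); in:P4
Tick 7: [PARSE:-, VALIDATE:P4(v=13,ok=F), TRANSFORM:P3(v=24,ok=T), EMIT:-] out:-; in:-
At end of tick 7: ['-', 'P4', 'P3', '-']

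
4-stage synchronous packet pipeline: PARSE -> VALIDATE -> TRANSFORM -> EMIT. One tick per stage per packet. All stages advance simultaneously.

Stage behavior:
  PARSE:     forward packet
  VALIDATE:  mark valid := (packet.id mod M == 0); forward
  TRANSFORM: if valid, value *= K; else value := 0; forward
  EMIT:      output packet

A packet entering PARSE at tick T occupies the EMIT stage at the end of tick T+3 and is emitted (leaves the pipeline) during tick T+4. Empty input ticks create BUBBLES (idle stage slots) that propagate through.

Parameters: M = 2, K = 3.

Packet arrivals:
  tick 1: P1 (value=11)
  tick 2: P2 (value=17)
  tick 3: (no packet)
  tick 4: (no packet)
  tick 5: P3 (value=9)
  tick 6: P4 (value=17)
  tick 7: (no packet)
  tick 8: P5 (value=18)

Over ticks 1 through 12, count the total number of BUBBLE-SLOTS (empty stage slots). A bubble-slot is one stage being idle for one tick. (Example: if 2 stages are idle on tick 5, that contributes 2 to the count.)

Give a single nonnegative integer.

Tick 1: [PARSE:P1(v=11,ok=F), VALIDATE:-, TRANSFORM:-, EMIT:-] out:-; bubbles=3
Tick 2: [PARSE:P2(v=17,ok=F), VALIDATE:P1(v=11,ok=F), TRANSFORM:-, EMIT:-] out:-; bubbles=2
Tick 3: [PARSE:-, VALIDATE:P2(v=17,ok=T), TRANSFORM:P1(v=0,ok=F), EMIT:-] out:-; bubbles=2
Tick 4: [PARSE:-, VALIDATE:-, TRANSFORM:P2(v=51,ok=T), EMIT:P1(v=0,ok=F)] out:-; bubbles=2
Tick 5: [PARSE:P3(v=9,ok=F), VALIDATE:-, TRANSFORM:-, EMIT:P2(v=51,ok=T)] out:P1(v=0); bubbles=2
Tick 6: [PARSE:P4(v=17,ok=F), VALIDATE:P3(v=9,ok=F), TRANSFORM:-, EMIT:-] out:P2(v=51); bubbles=2
Tick 7: [PARSE:-, VALIDATE:P4(v=17,ok=T), TRANSFORM:P3(v=0,ok=F), EMIT:-] out:-; bubbles=2
Tick 8: [PARSE:P5(v=18,ok=F), VALIDATE:-, TRANSFORM:P4(v=51,ok=T), EMIT:P3(v=0,ok=F)] out:-; bubbles=1
Tick 9: [PARSE:-, VALIDATE:P5(v=18,ok=F), TRANSFORM:-, EMIT:P4(v=51,ok=T)] out:P3(v=0); bubbles=2
Tick 10: [PARSE:-, VALIDATE:-, TRANSFORM:P5(v=0,ok=F), EMIT:-] out:P4(v=51); bubbles=3
Tick 11: [PARSE:-, VALIDATE:-, TRANSFORM:-, EMIT:P5(v=0,ok=F)] out:-; bubbles=3
Tick 12: [PARSE:-, VALIDATE:-, TRANSFORM:-, EMIT:-] out:P5(v=0); bubbles=4
Total bubble-slots: 28

Answer: 28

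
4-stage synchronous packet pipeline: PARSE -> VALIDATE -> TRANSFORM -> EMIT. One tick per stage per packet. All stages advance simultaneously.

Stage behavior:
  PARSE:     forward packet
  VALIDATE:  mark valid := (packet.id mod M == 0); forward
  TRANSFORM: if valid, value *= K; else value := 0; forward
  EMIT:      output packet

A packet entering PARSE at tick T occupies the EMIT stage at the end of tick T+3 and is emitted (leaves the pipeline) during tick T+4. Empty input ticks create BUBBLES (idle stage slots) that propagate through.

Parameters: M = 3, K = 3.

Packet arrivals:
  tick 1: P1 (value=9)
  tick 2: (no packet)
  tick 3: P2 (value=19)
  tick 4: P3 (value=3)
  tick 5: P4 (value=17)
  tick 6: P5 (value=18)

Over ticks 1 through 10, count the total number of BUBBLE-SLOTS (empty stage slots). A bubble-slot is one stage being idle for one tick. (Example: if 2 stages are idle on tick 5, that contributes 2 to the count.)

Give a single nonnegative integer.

Tick 1: [PARSE:P1(v=9,ok=F), VALIDATE:-, TRANSFORM:-, EMIT:-] out:-; bubbles=3
Tick 2: [PARSE:-, VALIDATE:P1(v=9,ok=F), TRANSFORM:-, EMIT:-] out:-; bubbles=3
Tick 3: [PARSE:P2(v=19,ok=F), VALIDATE:-, TRANSFORM:P1(v=0,ok=F), EMIT:-] out:-; bubbles=2
Tick 4: [PARSE:P3(v=3,ok=F), VALIDATE:P2(v=19,ok=F), TRANSFORM:-, EMIT:P1(v=0,ok=F)] out:-; bubbles=1
Tick 5: [PARSE:P4(v=17,ok=F), VALIDATE:P3(v=3,ok=T), TRANSFORM:P2(v=0,ok=F), EMIT:-] out:P1(v=0); bubbles=1
Tick 6: [PARSE:P5(v=18,ok=F), VALIDATE:P4(v=17,ok=F), TRANSFORM:P3(v=9,ok=T), EMIT:P2(v=0,ok=F)] out:-; bubbles=0
Tick 7: [PARSE:-, VALIDATE:P5(v=18,ok=F), TRANSFORM:P4(v=0,ok=F), EMIT:P3(v=9,ok=T)] out:P2(v=0); bubbles=1
Tick 8: [PARSE:-, VALIDATE:-, TRANSFORM:P5(v=0,ok=F), EMIT:P4(v=0,ok=F)] out:P3(v=9); bubbles=2
Tick 9: [PARSE:-, VALIDATE:-, TRANSFORM:-, EMIT:P5(v=0,ok=F)] out:P4(v=0); bubbles=3
Tick 10: [PARSE:-, VALIDATE:-, TRANSFORM:-, EMIT:-] out:P5(v=0); bubbles=4
Total bubble-slots: 20

Answer: 20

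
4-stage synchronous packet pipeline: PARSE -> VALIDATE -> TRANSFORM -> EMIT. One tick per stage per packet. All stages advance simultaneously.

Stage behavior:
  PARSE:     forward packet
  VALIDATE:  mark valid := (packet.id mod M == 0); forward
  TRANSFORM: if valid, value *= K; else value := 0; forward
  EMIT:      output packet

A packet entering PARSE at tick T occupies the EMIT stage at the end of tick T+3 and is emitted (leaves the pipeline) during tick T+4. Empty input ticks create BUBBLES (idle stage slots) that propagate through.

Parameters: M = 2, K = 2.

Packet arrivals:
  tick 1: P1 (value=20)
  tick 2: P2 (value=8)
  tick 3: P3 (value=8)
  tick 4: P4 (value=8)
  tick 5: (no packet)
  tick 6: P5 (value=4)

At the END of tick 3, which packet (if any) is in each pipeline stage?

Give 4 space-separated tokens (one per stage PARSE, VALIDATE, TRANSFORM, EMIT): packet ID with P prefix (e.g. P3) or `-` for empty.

Tick 1: [PARSE:P1(v=20,ok=F), VALIDATE:-, TRANSFORM:-, EMIT:-] out:-; in:P1
Tick 2: [PARSE:P2(v=8,ok=F), VALIDATE:P1(v=20,ok=F), TRANSFORM:-, EMIT:-] out:-; in:P2
Tick 3: [PARSE:P3(v=8,ok=F), VALIDATE:P2(v=8,ok=T), TRANSFORM:P1(v=0,ok=F), EMIT:-] out:-; in:P3
At end of tick 3: ['P3', 'P2', 'P1', '-']

Answer: P3 P2 P1 -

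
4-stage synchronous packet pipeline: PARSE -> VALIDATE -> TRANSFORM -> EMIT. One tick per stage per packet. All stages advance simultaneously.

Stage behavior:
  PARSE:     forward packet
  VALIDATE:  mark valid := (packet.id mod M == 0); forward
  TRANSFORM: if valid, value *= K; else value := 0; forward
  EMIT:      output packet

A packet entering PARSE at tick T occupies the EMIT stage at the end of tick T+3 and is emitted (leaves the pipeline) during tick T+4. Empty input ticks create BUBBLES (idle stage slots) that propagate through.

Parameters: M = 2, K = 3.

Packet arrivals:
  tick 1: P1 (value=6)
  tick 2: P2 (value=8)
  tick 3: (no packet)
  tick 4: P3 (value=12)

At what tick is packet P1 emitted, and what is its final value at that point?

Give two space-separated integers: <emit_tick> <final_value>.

Tick 1: [PARSE:P1(v=6,ok=F), VALIDATE:-, TRANSFORM:-, EMIT:-] out:-; in:P1
Tick 2: [PARSE:P2(v=8,ok=F), VALIDATE:P1(v=6,ok=F), TRANSFORM:-, EMIT:-] out:-; in:P2
Tick 3: [PARSE:-, VALIDATE:P2(v=8,ok=T), TRANSFORM:P1(v=0,ok=F), EMIT:-] out:-; in:-
Tick 4: [PARSE:P3(v=12,ok=F), VALIDATE:-, TRANSFORM:P2(v=24,ok=T), EMIT:P1(v=0,ok=F)] out:-; in:P3
Tick 5: [PARSE:-, VALIDATE:P3(v=12,ok=F), TRANSFORM:-, EMIT:P2(v=24,ok=T)] out:P1(v=0); in:-
Tick 6: [PARSE:-, VALIDATE:-, TRANSFORM:P3(v=0,ok=F), EMIT:-] out:P2(v=24); in:-
Tick 7: [PARSE:-, VALIDATE:-, TRANSFORM:-, EMIT:P3(v=0,ok=F)] out:-; in:-
Tick 8: [PARSE:-, VALIDATE:-, TRANSFORM:-, EMIT:-] out:P3(v=0); in:-
P1: arrives tick 1, valid=False (id=1, id%2=1), emit tick 5, final value 0

Answer: 5 0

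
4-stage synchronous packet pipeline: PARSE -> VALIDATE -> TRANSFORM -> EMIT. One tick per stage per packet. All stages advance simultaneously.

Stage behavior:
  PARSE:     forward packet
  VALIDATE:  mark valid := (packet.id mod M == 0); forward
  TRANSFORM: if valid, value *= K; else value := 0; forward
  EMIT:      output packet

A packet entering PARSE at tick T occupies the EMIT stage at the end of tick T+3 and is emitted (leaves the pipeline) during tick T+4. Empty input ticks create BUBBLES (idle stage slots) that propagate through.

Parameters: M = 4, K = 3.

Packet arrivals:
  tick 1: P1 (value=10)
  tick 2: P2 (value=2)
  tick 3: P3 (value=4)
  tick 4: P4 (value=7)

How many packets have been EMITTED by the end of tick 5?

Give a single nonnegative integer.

Tick 1: [PARSE:P1(v=10,ok=F), VALIDATE:-, TRANSFORM:-, EMIT:-] out:-; in:P1
Tick 2: [PARSE:P2(v=2,ok=F), VALIDATE:P1(v=10,ok=F), TRANSFORM:-, EMIT:-] out:-; in:P2
Tick 3: [PARSE:P3(v=4,ok=F), VALIDATE:P2(v=2,ok=F), TRANSFORM:P1(v=0,ok=F), EMIT:-] out:-; in:P3
Tick 4: [PARSE:P4(v=7,ok=F), VALIDATE:P3(v=4,ok=F), TRANSFORM:P2(v=0,ok=F), EMIT:P1(v=0,ok=F)] out:-; in:P4
Tick 5: [PARSE:-, VALIDATE:P4(v=7,ok=T), TRANSFORM:P3(v=0,ok=F), EMIT:P2(v=0,ok=F)] out:P1(v=0); in:-
Emitted by tick 5: ['P1']

Answer: 1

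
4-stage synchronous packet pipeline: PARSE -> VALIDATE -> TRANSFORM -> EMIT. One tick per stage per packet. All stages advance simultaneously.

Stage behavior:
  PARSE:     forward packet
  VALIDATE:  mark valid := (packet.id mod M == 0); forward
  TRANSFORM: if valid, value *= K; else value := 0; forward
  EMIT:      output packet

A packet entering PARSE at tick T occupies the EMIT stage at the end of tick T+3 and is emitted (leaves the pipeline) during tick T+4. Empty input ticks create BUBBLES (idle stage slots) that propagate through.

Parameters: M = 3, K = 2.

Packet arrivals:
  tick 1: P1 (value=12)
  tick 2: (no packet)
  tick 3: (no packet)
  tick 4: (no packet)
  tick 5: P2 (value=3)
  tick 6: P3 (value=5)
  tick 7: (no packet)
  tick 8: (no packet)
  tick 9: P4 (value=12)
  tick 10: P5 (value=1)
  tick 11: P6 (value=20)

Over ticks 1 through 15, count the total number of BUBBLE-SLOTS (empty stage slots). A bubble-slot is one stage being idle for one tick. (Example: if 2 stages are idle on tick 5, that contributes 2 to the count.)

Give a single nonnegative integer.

Answer: 36

Derivation:
Tick 1: [PARSE:P1(v=12,ok=F), VALIDATE:-, TRANSFORM:-, EMIT:-] out:-; bubbles=3
Tick 2: [PARSE:-, VALIDATE:P1(v=12,ok=F), TRANSFORM:-, EMIT:-] out:-; bubbles=3
Tick 3: [PARSE:-, VALIDATE:-, TRANSFORM:P1(v=0,ok=F), EMIT:-] out:-; bubbles=3
Tick 4: [PARSE:-, VALIDATE:-, TRANSFORM:-, EMIT:P1(v=0,ok=F)] out:-; bubbles=3
Tick 5: [PARSE:P2(v=3,ok=F), VALIDATE:-, TRANSFORM:-, EMIT:-] out:P1(v=0); bubbles=3
Tick 6: [PARSE:P3(v=5,ok=F), VALIDATE:P2(v=3,ok=F), TRANSFORM:-, EMIT:-] out:-; bubbles=2
Tick 7: [PARSE:-, VALIDATE:P3(v=5,ok=T), TRANSFORM:P2(v=0,ok=F), EMIT:-] out:-; bubbles=2
Tick 8: [PARSE:-, VALIDATE:-, TRANSFORM:P3(v=10,ok=T), EMIT:P2(v=0,ok=F)] out:-; bubbles=2
Tick 9: [PARSE:P4(v=12,ok=F), VALIDATE:-, TRANSFORM:-, EMIT:P3(v=10,ok=T)] out:P2(v=0); bubbles=2
Tick 10: [PARSE:P5(v=1,ok=F), VALIDATE:P4(v=12,ok=F), TRANSFORM:-, EMIT:-] out:P3(v=10); bubbles=2
Tick 11: [PARSE:P6(v=20,ok=F), VALIDATE:P5(v=1,ok=F), TRANSFORM:P4(v=0,ok=F), EMIT:-] out:-; bubbles=1
Tick 12: [PARSE:-, VALIDATE:P6(v=20,ok=T), TRANSFORM:P5(v=0,ok=F), EMIT:P4(v=0,ok=F)] out:-; bubbles=1
Tick 13: [PARSE:-, VALIDATE:-, TRANSFORM:P6(v=40,ok=T), EMIT:P5(v=0,ok=F)] out:P4(v=0); bubbles=2
Tick 14: [PARSE:-, VALIDATE:-, TRANSFORM:-, EMIT:P6(v=40,ok=T)] out:P5(v=0); bubbles=3
Tick 15: [PARSE:-, VALIDATE:-, TRANSFORM:-, EMIT:-] out:P6(v=40); bubbles=4
Total bubble-slots: 36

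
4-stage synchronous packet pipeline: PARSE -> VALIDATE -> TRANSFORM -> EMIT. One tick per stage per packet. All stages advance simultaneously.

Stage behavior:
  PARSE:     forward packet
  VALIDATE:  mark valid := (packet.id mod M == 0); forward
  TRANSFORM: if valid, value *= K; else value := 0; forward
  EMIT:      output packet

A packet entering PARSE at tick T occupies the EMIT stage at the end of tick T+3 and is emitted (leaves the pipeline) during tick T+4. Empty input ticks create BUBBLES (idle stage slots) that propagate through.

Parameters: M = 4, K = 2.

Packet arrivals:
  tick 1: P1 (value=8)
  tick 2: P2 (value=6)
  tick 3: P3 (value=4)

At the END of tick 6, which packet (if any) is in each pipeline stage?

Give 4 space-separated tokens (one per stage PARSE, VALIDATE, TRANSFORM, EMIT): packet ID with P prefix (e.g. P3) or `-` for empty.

Answer: - - - P3

Derivation:
Tick 1: [PARSE:P1(v=8,ok=F), VALIDATE:-, TRANSFORM:-, EMIT:-] out:-; in:P1
Tick 2: [PARSE:P2(v=6,ok=F), VALIDATE:P1(v=8,ok=F), TRANSFORM:-, EMIT:-] out:-; in:P2
Tick 3: [PARSE:P3(v=4,ok=F), VALIDATE:P2(v=6,ok=F), TRANSFORM:P1(v=0,ok=F), EMIT:-] out:-; in:P3
Tick 4: [PARSE:-, VALIDATE:P3(v=4,ok=F), TRANSFORM:P2(v=0,ok=F), EMIT:P1(v=0,ok=F)] out:-; in:-
Tick 5: [PARSE:-, VALIDATE:-, TRANSFORM:P3(v=0,ok=F), EMIT:P2(v=0,ok=F)] out:P1(v=0); in:-
Tick 6: [PARSE:-, VALIDATE:-, TRANSFORM:-, EMIT:P3(v=0,ok=F)] out:P2(v=0); in:-
At end of tick 6: ['-', '-', '-', 'P3']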